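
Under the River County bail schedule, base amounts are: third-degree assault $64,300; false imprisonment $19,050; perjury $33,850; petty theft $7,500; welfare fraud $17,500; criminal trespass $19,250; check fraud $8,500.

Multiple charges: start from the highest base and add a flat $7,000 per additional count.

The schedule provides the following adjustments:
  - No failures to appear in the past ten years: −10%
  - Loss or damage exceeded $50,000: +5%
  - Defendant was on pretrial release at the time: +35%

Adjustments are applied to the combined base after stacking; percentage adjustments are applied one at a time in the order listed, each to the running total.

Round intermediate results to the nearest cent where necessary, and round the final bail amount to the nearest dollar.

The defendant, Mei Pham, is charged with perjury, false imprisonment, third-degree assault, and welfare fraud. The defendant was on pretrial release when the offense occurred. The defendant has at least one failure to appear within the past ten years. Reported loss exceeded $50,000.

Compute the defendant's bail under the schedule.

Base amounts from the schedule: perjury $33,850; false imprisonment $19,050; third-degree assault $64,300; welfare fraud $17,500.
Stacking rule: highest base plus $7,000 per additional charge. Highest is third-degree assault at $64,300; 3 additional charges → +$21,000. Combined base = $85,300.
Loss or damage exceeded $50,000 (+5%): $85,300 × 1.05 = $89,565.
Defendant was on pretrial release at the time (+35%): $89,565 × 1.35 = $120,912.75.
Rounded to the nearest dollar: $120,913.

$120,913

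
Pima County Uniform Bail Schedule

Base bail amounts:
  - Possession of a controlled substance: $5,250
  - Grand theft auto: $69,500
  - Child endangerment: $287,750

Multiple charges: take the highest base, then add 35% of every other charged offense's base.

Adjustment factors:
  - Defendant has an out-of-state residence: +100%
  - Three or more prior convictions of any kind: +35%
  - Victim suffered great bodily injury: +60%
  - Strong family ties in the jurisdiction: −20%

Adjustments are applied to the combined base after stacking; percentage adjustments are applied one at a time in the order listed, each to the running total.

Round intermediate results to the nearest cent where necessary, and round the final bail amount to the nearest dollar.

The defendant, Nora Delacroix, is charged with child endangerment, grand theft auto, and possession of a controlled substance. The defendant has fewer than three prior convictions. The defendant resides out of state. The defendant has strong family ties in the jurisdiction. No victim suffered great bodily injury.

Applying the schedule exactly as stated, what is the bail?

Base amounts from the schedule: child endangerment $287,750; grand theft auto $69,500; possession of a controlled substance $5,250.
Stacking rule: highest base plus 35% of each additional charge. Highest is child endangerment at $287,750. Additional: $69,500 × 35% = $24,325; $5,250 × 35% = $1,837.50. Combined base = $287,750 + $26,162.50 = $313,912.50.
Defendant has an out-of-state residence (+100%): $313,912.50 × 2 = $627,825.
Strong family ties in the jurisdiction (−20%): $627,825 × 0.8 = $502,260.

$502,260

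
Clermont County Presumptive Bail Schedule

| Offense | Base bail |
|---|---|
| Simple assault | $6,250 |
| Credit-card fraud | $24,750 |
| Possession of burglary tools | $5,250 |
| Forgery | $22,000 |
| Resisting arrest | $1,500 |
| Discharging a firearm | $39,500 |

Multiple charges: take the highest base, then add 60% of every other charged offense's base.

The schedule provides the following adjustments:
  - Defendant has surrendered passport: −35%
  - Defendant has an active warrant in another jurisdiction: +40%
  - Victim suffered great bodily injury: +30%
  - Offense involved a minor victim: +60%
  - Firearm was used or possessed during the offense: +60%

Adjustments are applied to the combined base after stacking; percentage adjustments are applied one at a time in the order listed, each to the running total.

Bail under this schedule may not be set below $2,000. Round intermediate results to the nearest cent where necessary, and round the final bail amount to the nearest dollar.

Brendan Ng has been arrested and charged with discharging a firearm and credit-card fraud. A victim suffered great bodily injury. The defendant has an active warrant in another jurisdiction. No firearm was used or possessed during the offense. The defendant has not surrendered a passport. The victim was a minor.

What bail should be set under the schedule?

Base amounts from the schedule: discharging a firearm $39,500; credit-card fraud $24,750.
Stacking rule: highest base plus 60% of each additional charge. Highest is discharging a firearm at $39,500. Additional: $24,750 × 60% = $14,850. Combined base = $39,500 + $14,850 = $54,350.
Defendant has an active warrant in another jurisdiction (+40%): $54,350 × 1.4 = $76,090.
Victim suffered great bodily injury (+30%): $76,090 × 1.3 = $98,917.
Offense involved a minor victim (+60%): $98,917 × 1.6 = $158,267.20.
$158,267.20 is at or above the $2,000 minimum.
Rounded to the nearest dollar: $158,267.

$158,267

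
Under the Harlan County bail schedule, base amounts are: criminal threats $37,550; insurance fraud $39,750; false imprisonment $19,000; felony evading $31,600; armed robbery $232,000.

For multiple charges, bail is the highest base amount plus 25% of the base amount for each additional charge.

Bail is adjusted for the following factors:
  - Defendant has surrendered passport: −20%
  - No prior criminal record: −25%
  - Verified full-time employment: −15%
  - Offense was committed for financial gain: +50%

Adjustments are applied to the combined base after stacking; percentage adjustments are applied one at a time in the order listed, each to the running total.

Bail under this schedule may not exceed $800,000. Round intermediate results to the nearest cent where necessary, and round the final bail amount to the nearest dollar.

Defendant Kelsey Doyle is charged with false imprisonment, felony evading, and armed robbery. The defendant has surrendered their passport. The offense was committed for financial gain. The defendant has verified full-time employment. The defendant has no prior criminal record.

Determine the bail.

$187,157

Base amounts from the schedule: false imprisonment $19,000; felony evading $31,600; armed robbery $232,000.
Stacking rule: highest base plus 25% of each additional charge. Highest is armed robbery at $232,000. Additional: $19,000 × 25% = $4,750; $31,600 × 25% = $7,900. Combined base = $232,000 + $12,650 = $244,650.
Defendant has surrendered passport (−20%): $244,650 × 0.8 = $195,720.
No prior criminal record (−25%): $195,720 × 0.75 = $146,790.
Verified full-time employment (−15%): $146,790 × 0.85 = $124,771.50.
Offense was committed for financial gain (+50%): $124,771.50 × 1.5 = $187,157.25.
$187,157.25 is within the $800,000 maximum.
Rounded to the nearest dollar: $187,157.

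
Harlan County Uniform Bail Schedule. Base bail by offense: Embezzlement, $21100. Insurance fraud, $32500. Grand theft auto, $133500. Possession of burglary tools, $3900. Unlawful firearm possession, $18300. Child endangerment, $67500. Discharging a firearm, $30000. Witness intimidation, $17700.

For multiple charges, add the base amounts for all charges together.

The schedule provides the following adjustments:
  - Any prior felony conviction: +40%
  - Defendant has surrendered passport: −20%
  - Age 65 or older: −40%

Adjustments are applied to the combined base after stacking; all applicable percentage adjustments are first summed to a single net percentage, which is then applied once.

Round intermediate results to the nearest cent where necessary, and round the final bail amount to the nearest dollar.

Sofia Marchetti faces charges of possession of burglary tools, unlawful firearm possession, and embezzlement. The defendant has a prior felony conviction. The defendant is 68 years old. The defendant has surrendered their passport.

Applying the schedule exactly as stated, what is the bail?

$34640

Base amounts from the schedule: possession of burglary tools $3900; unlawful firearm possession $18300; embezzlement $21100.
Stacking rule: sum of all bases. $3900 + $18300 + $21100 = $43300.
Net percentage adjustment: +40% −20% −40% = −20%. $43300 × 0.8 = $34640.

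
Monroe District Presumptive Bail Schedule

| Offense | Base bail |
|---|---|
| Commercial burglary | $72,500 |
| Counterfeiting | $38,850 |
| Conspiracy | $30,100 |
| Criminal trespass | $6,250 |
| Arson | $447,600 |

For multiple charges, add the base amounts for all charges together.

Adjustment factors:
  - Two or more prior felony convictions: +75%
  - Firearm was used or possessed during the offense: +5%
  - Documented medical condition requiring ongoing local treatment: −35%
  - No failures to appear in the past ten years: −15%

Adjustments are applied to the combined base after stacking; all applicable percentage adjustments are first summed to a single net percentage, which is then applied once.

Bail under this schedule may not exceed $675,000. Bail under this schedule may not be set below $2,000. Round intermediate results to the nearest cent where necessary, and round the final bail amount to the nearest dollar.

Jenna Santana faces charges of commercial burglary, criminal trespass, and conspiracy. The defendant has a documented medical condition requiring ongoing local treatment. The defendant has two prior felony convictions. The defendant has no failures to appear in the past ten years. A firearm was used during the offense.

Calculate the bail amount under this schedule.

$141,505

Base amounts from the schedule: commercial burglary $72,500; criminal trespass $6,250; conspiracy $30,100.
Stacking rule: sum of all bases. $72,500 + $6,250 + $30,100 = $108,850.
Net percentage adjustment: +75% +5% −35% −15% = +30%. $108,850 × 1.3 = $141,505.
$141,505 is within the $675,000 maximum.
$141,505 is at or above the $2,000 minimum.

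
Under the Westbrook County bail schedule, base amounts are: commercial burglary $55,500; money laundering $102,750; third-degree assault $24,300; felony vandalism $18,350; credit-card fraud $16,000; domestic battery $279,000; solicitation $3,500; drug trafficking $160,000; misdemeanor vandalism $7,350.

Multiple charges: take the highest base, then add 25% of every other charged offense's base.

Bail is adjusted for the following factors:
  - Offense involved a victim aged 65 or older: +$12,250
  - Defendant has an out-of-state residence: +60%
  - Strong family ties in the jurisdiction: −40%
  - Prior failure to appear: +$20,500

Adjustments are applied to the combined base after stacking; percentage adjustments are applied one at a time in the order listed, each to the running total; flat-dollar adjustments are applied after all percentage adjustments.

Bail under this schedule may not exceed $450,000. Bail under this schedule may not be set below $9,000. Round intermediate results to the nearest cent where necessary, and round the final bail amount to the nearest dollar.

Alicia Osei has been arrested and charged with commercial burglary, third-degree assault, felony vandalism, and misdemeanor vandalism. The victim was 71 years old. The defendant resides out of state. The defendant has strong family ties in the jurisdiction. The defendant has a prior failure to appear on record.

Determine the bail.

Base amounts from the schedule: commercial burglary $55,500; third-degree assault $24,300; felony vandalism $18,350; misdemeanor vandalism $7,350.
Stacking rule: highest base plus 25% of each additional charge. Highest is commercial burglary at $55,500. Additional: $24,300 × 25% = $6,075; $18,350 × 25% = $4,587.50; $7,350 × 25% = $1,837.50. Combined base = $55,500 + $12,500 = $68,000.
Defendant has an out-of-state residence (+60%): $68,000 × 1.6 = $108,800.
Strong family ties in the jurisdiction (−40%): $108,800 × 0.6 = $65,280.
Offense involved a victim aged 65 or older (+$12,250 flat): $65,280 + $12,250 = $77,530.
Prior failure to appear (+$20,500 flat): $77,530 + $20,500 = $98,030.
$98,030 is within the $450,000 maximum.
$98,030 is at or above the $9,000 minimum.

$98,030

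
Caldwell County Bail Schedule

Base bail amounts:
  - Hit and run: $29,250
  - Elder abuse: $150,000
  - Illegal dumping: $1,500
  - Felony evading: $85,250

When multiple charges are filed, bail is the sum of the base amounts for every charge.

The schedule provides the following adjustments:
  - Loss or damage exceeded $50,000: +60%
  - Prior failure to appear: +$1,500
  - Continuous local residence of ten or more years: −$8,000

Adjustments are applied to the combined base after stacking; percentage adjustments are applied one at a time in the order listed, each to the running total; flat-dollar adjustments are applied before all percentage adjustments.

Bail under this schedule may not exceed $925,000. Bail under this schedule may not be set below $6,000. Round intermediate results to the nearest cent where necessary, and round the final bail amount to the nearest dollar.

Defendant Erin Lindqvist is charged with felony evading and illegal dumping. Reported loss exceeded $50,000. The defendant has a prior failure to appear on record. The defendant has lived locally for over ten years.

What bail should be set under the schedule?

Base amounts from the schedule: felony evading $85,250; illegal dumping $1,500.
Stacking rule: sum of all bases. $85,250 + $1,500 = $86,750.
Prior failure to appear (+$1,500 flat): $86,750 + $1,500 = $88,250.
Continuous local residence of ten or more years (−$8,000 flat): $88,250 − $8,000 = $80,250.
Loss or damage exceeded $50,000 (+60%): $80,250 × 1.6 = $128,400.
$128,400 is within the $925,000 maximum.
$128,400 is at or above the $6,000 minimum.

$128,400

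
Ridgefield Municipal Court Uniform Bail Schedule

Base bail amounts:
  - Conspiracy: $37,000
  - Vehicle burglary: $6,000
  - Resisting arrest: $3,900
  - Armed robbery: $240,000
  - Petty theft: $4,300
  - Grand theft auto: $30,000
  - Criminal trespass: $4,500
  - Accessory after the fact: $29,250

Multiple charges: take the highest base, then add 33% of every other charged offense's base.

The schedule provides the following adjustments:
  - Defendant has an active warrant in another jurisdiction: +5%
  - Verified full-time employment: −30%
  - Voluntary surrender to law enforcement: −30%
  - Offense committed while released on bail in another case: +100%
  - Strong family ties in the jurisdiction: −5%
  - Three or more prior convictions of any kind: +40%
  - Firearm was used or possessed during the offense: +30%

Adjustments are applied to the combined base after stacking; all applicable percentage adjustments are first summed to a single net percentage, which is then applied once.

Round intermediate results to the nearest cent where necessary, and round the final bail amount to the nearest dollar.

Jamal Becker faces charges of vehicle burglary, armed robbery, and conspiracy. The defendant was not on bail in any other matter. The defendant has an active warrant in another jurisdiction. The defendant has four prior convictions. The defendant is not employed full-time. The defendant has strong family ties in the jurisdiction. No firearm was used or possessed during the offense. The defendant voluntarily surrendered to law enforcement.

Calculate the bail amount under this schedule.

$279,609

Base amounts from the schedule: vehicle burglary $6,000; armed robbery $240,000; conspiracy $37,000.
Stacking rule: highest base plus 33% of each additional charge. Highest is armed robbery at $240,000. Additional: $6,000 × 33% = $1,980; $37,000 × 33% = $12,210. Combined base = $240,000 + $14,190 = $254,190.
Net percentage adjustment: +5% −30% −5% +40% = +10%. $254,190 × 1.1 = $279,609.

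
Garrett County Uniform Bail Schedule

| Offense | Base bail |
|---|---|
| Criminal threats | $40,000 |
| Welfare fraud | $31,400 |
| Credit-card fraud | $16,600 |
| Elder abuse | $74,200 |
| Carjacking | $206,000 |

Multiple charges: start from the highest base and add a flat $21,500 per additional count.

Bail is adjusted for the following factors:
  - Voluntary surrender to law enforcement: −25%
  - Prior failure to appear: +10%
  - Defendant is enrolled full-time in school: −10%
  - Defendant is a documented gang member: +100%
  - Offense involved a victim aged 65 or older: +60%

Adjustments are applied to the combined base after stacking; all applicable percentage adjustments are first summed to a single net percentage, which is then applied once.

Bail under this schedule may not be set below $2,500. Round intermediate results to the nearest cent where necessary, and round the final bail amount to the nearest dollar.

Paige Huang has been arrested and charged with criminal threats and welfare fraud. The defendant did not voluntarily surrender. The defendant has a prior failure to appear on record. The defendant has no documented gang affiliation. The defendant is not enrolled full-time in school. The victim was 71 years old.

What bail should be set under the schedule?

$104,550

Base amounts from the schedule: criminal threats $40,000; welfare fraud $31,400.
Stacking rule: highest base plus $21,500 per additional charge. Highest is criminal threats at $40,000; 1 additional charge → +$21,500. Combined base = $61,500.
Net percentage adjustment: +10% +60% = +70%. $61,500 × 1.7 = $104,550.
$104,550 is at or above the $2,500 minimum.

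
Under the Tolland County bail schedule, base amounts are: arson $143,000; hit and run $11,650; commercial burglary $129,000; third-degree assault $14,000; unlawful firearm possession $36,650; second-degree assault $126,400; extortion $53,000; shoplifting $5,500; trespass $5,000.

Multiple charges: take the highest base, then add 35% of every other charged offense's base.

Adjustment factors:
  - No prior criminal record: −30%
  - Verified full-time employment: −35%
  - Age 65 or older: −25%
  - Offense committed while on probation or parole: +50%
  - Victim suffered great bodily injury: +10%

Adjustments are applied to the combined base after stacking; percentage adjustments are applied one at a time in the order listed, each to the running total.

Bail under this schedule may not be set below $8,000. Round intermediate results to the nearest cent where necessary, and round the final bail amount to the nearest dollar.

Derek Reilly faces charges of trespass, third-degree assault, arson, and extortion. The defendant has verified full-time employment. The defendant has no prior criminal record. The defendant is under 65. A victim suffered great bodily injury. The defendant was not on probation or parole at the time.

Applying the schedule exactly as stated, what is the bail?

Base amounts from the schedule: trespass $5,000; third-degree assault $14,000; arson $143,000; extortion $53,000.
Stacking rule: highest base plus 35% of each additional charge. Highest is arson at $143,000. Additional: $5,000 × 35% = $1,750; $14,000 × 35% = $4,900; $53,000 × 35% = $18,550. Combined base = $143,000 + $25,200 = $168,200.
No prior criminal record (−30%): $168,200 × 0.7 = $117,740.
Verified full-time employment (−35%): $117,740 × 0.65 = $76,531.
Victim suffered great bodily injury (+10%): $76,531 × 1.1 = $84,184.10.
$84,184.10 is at or above the $8,000 minimum.
Rounded to the nearest dollar: $84,184.

$84,184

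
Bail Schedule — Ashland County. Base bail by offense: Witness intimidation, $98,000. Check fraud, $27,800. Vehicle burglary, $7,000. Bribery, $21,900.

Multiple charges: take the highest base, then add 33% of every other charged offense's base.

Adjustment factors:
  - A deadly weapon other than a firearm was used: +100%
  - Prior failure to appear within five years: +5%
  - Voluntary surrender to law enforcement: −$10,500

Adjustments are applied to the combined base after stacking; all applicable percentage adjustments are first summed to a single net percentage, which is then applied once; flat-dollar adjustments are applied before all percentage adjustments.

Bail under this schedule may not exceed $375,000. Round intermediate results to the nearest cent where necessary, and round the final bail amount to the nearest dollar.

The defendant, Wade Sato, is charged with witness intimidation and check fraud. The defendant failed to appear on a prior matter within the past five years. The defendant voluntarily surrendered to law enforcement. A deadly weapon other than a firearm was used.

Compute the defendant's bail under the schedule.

Base amounts from the schedule: witness intimidation $98,000; check fraud $27,800.
Stacking rule: highest base plus 33% of each additional charge. Highest is witness intimidation at $98,000. Additional: $27,800 × 33% = $9,174. Combined base = $98,000 + $9,174 = $107,174.
Voluntary surrender to law enforcement (−$10,500 flat): $107,174 − $10,500 = $96,674.
Net percentage adjustment: +100% +5% = +105%. $96,674 × 2.05 = $198,181.70.
$198,181.70 is within the $375,000 maximum.
Rounded to the nearest dollar: $198,182.

$198,182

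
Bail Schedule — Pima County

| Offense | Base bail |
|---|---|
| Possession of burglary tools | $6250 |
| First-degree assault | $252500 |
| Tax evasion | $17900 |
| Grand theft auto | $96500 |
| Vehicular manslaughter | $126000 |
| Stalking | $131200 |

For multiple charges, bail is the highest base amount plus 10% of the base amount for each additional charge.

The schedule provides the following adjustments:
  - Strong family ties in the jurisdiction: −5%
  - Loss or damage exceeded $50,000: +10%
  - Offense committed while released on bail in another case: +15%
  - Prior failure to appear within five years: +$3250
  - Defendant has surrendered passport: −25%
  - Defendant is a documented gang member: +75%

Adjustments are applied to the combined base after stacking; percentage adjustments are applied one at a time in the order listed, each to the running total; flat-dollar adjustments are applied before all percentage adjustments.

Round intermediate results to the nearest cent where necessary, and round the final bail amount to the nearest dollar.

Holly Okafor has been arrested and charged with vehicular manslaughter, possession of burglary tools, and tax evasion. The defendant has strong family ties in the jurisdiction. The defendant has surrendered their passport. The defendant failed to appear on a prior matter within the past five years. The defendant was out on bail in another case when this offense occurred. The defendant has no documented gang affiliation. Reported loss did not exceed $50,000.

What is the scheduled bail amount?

Base amounts from the schedule: vehicular manslaughter $126000; possession of burglary tools $6250; tax evasion $17900.
Stacking rule: highest base plus 10% of each additional charge. Highest is vehicular manslaughter at $126000. Additional: $6250 × 10% = $625; $17900 × 10% = $1790. Combined base = $126000 + $2415 = $128415.
Prior failure to appear within five years (+$3250 flat): $128415 + $3250 = $131665.
Strong family ties in the jurisdiction (−5%): $131665 × 0.95 = $125081.75.
Offense committed while released on bail in another case (+15%): $125081.75 × 1.15 = $143844.01.
Defendant has surrendered passport (−25%): $143844.01 × 0.75 = $107883.01.
Rounded to the nearest dollar: $107883.

$107883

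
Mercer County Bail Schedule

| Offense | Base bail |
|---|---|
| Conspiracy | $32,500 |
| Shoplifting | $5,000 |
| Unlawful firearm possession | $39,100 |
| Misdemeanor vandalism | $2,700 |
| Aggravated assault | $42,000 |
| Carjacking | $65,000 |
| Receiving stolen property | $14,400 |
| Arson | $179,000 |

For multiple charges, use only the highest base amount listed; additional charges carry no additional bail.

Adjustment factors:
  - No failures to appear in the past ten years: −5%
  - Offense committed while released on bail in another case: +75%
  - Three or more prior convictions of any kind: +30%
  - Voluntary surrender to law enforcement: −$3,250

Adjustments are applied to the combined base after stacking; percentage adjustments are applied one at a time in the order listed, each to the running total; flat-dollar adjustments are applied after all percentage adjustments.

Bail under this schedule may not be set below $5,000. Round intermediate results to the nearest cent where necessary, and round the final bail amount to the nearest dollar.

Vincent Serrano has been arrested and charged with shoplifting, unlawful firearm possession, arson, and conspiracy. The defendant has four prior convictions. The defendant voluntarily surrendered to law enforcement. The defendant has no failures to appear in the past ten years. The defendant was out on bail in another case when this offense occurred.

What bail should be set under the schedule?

$383,614

Base amounts from the schedule: shoplifting $5,000; unlawful firearm possession $39,100; arson $179,000; conspiracy $32,500.
Stacking rule: use the highest base only. Highest is arson at $179,000. Combined base = $179,000.
No failures to appear in the past ten years (−5%): $179,000 × 0.95 = $170,050.
Offense committed while released on bail in another case (+75%): $170,050 × 1.75 = $297,587.50.
Three or more prior convictions of any kind (+30%): $297,587.50 × 1.3 = $386,863.75.
Voluntary surrender to law enforcement (−$3,250 flat): $386,863.75 − $3,250 = $383,613.75.
$383,613.75 is at or above the $5,000 minimum.
Rounded to the nearest dollar: $383,614.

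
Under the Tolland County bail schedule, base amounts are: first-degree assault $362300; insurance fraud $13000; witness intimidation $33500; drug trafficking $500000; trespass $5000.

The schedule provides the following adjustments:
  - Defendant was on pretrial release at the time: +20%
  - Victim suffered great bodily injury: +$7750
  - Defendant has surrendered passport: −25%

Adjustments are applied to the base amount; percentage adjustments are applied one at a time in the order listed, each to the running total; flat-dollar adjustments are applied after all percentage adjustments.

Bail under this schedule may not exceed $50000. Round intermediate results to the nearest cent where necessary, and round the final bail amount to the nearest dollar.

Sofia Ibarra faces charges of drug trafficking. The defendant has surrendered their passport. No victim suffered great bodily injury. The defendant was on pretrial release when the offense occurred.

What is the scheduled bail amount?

$50000

Base amounts from the schedule: drug trafficking $500000.
Single charge. Combined base = $500000.
Defendant was on pretrial release at the time (+20%): $500000 × 1.2 = $600000.
Defendant has surrendered passport (−25%): $600000 × 0.75 = $450000.
Result $450000 exceeds the maximum of $50000; bail is capped at $50000.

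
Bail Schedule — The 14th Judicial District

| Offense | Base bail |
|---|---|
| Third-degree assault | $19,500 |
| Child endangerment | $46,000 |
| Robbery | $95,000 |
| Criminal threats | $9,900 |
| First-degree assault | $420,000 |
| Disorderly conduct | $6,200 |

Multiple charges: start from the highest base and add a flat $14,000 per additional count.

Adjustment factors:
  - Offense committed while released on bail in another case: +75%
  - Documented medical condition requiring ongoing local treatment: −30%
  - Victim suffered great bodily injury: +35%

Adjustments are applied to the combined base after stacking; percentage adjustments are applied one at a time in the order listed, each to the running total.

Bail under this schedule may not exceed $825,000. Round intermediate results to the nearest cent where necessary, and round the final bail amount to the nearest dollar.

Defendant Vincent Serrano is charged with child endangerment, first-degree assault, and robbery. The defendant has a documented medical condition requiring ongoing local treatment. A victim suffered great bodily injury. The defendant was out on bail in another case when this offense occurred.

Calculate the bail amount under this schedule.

$740,880

Base amounts from the schedule: child endangerment $46,000; first-degree assault $420,000; robbery $95,000.
Stacking rule: highest base plus $14,000 per additional charge. Highest is first-degree assault at $420,000; 2 additional charges → +$28,000. Combined base = $448,000.
Offense committed while released on bail in another case (+75%): $448,000 × 1.75 = $784,000.
Documented medical condition requiring ongoing local treatment (−30%): $784,000 × 0.7 = $548,800.
Victim suffered great bodily injury (+35%): $548,800 × 1.35 = $740,880.
$740,880 is within the $825,000 maximum.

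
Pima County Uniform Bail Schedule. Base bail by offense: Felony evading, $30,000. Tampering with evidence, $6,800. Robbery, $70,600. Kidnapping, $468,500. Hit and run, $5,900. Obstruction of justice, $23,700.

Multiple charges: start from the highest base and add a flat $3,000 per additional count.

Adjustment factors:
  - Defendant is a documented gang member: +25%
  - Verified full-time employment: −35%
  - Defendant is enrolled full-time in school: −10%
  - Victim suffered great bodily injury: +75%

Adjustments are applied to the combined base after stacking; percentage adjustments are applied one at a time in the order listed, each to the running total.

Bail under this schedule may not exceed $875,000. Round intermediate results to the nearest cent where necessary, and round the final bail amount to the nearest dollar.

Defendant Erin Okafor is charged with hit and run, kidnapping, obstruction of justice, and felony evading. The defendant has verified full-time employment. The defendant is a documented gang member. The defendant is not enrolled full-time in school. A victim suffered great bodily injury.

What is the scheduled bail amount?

Base amounts from the schedule: hit and run $5,900; kidnapping $468,500; obstruction of justice $23,700; felony evading $30,000.
Stacking rule: highest base plus $3,000 per additional charge. Highest is kidnapping at $468,500; 3 additional charges → +$9,000. Combined base = $477,500.
Defendant is a documented gang member (+25%): $477,500 × 1.25 = $596,875.
Verified full-time employment (−35%): $596,875 × 0.65 = $387,968.75.
Victim suffered great bodily injury (+75%): $387,968.75 × 1.75 = $678,945.31.
$678,945.31 is within the $875,000 maximum.
Rounded to the nearest dollar: $678,945.

$678,945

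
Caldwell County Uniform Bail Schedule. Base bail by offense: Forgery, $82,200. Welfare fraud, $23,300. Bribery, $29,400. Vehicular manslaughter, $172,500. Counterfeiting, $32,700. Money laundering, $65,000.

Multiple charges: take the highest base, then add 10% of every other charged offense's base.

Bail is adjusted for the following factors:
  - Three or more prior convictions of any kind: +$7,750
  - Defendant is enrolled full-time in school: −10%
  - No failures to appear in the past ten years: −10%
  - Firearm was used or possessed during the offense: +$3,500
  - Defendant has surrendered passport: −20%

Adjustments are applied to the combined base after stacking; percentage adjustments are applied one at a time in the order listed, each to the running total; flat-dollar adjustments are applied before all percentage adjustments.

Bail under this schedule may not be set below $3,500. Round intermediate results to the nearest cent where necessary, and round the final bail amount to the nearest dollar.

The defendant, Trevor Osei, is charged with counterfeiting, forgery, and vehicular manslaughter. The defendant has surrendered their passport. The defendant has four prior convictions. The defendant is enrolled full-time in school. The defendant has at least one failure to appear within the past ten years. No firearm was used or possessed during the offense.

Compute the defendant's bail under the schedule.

$138,053

Base amounts from the schedule: counterfeiting $32,700; forgery $82,200; vehicular manslaughter $172,500.
Stacking rule: highest base plus 10% of each additional charge. Highest is vehicular manslaughter at $172,500. Additional: $32,700 × 10% = $3,270; $82,200 × 10% = $8,220. Combined base = $172,500 + $11,490 = $183,990.
Three or more prior convictions of any kind (+$7,750 flat): $183,990 + $7,750 = $191,740.
Defendant is enrolled full-time in school (−10%): $191,740 × 0.9 = $172,566.
Defendant has surrendered passport (−20%): $172,566 × 0.8 = $138,052.80.
$138,052.80 is at or above the $3,500 minimum.
Rounded to the nearest dollar: $138,053.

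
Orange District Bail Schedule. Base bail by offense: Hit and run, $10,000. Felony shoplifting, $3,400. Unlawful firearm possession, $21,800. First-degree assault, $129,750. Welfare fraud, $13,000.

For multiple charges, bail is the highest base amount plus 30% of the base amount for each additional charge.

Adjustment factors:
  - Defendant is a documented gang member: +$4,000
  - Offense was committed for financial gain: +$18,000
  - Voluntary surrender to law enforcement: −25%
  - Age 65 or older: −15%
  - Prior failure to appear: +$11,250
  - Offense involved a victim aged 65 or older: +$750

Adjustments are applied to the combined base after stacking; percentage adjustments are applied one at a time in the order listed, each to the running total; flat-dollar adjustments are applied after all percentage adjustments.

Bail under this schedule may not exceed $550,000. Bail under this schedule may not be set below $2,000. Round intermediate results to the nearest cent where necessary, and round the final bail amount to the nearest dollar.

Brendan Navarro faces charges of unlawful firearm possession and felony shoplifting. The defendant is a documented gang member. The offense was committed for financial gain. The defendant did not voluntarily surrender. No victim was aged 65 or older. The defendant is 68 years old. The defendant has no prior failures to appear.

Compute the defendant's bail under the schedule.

Base amounts from the schedule: unlawful firearm possession $21,800; felony shoplifting $3,400.
Stacking rule: highest base plus 30% of each additional charge. Highest is unlawful firearm possession at $21,800. Additional: $3,400 × 30% = $1,020. Combined base = $21,800 + $1,020 = $22,820.
Age 65 or older (−15%): $22,820 × 0.85 = $19,397.
Defendant is a documented gang member (+$4,000 flat): $19,397 + $4,000 = $23,397.
Offense was committed for financial gain (+$18,000 flat): $23,397 + $18,000 = $41,397.
$41,397 is within the $550,000 maximum.
$41,397 is at or above the $2,000 minimum.

$41,397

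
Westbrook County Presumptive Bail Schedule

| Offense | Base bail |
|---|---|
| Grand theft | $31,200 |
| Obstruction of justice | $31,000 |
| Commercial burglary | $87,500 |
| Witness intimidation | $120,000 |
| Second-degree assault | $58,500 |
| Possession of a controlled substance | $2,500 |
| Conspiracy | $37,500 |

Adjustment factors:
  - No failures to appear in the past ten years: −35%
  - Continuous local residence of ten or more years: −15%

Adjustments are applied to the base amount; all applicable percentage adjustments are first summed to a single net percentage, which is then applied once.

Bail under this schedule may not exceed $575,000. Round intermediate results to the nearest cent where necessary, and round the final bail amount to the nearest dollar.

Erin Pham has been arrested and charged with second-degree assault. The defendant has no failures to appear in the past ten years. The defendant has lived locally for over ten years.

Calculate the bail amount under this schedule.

$29,250

Base amounts from the schedule: second-degree assault $58,500.
Single charge. Combined base = $58,500.
Net percentage adjustment: −35% −15% = −50%. $58,500 × 0.5 = $29,250.
$29,250 is within the $575,000 maximum.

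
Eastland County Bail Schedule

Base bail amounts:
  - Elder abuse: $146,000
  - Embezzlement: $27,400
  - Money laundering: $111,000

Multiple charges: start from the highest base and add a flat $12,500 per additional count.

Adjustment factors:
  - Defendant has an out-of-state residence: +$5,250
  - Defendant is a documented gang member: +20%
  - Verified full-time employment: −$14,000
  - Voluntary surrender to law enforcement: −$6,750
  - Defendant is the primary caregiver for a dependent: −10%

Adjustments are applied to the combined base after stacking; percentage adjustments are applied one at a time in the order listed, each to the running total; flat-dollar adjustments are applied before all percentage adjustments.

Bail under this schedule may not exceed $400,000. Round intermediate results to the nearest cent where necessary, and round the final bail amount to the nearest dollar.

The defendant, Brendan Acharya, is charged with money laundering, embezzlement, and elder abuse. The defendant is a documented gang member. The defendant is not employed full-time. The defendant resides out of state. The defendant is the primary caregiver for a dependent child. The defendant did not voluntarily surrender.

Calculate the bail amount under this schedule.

$190,350

Base amounts from the schedule: money laundering $111,000; embezzlement $27,400; elder abuse $146,000.
Stacking rule: highest base plus $12,500 per additional charge. Highest is elder abuse at $146,000; 2 additional charges → +$25,000. Combined base = $171,000.
Defendant has an out-of-state residence (+$5,250 flat): $171,000 + $5,250 = $176,250.
Defendant is a documented gang member (+20%): $176,250 × 1.2 = $211,500.
Defendant is the primary caregiver for a dependent (−10%): $211,500 × 0.9 = $190,350.
$190,350 is within the $400,000 maximum.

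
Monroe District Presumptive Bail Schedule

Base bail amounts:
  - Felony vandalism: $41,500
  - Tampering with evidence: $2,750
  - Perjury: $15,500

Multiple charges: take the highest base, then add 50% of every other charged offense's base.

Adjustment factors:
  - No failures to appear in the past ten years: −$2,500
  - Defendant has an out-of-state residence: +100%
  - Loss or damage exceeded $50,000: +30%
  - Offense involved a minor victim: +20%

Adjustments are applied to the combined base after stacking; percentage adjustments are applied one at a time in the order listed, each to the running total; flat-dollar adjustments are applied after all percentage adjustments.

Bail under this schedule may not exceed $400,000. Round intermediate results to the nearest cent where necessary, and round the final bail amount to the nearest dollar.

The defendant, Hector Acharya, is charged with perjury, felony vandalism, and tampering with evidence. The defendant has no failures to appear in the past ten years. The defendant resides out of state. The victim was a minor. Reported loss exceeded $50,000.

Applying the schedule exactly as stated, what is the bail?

$155,450

Base amounts from the schedule: perjury $15,500; felony vandalism $41,500; tampering with evidence $2,750.
Stacking rule: highest base plus 50% of each additional charge. Highest is felony vandalism at $41,500. Additional: $15,500 × 50% = $7,750; $2,750 × 50% = $1,375. Combined base = $41,500 + $9,125 = $50,625.
Defendant has an out-of-state residence (+100%): $50,625 × 2 = $101,250.
Loss or damage exceeded $50,000 (+30%): $101,250 × 1.3 = $131,625.
Offense involved a minor victim (+20%): $131,625 × 1.2 = $157,950.
No failures to appear in the past ten years (−$2,500 flat): $157,950 − $2,500 = $155,450.
$155,450 is within the $400,000 maximum.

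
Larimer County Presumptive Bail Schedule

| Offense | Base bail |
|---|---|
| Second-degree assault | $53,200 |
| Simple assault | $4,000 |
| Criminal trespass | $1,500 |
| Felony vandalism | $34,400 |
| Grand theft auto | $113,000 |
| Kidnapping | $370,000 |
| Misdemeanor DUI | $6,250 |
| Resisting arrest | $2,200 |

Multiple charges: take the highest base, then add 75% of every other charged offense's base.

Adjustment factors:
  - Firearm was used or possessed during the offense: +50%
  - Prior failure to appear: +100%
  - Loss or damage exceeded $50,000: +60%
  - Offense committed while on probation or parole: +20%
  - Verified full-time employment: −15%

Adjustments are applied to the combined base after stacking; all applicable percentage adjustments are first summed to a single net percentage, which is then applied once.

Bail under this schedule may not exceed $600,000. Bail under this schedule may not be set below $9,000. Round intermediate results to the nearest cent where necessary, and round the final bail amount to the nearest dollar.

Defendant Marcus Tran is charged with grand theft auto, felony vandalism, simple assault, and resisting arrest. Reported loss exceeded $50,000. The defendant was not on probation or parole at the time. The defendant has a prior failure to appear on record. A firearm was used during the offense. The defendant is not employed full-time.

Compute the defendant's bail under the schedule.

Base amounts from the schedule: grand theft auto $113,000; felony vandalism $34,400; simple assault $4,000; resisting arrest $2,200.
Stacking rule: highest base plus 75% of each additional charge. Highest is grand theft auto at $113,000. Additional: $34,400 × 75% = $25,800; $4,000 × 75% = $3,000; $2,200 × 75% = $1,650. Combined base = $113,000 + $30,450 = $143,450.
Net percentage adjustment: +50% +100% +60% = +210%. $143,450 × 3.1 = $444,695.
$444,695 is within the $600,000 maximum.
$444,695 is at or above the $9,000 minimum.

$444,695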